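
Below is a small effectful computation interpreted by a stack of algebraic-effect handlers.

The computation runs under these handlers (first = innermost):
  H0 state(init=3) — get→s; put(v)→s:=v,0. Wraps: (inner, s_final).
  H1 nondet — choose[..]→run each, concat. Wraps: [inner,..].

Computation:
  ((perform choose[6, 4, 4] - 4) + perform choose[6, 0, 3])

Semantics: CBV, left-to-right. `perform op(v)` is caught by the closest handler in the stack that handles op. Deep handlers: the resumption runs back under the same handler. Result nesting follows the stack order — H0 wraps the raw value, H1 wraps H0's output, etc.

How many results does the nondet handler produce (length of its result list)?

Answer: 9

Working:
choose[6, 4, 4] @ H1
  branch[0] choose=6:
    choose[6, 0, 3] @ H1
      branch[0] choose=6:
        H0 returns (8, 3)
        H1 returns [(8, 3)]
      branch[1] choose=0:
        H0 returns (2, 3)
        H1 returns [(2, 3)]
      branch[2] choose=3:
        H0 returns (5, 3)
        H1 returns [(5, 3)]
  branch[1] choose=4:
    choose[6, 0, 3] @ H1
      branch[0] choose=6:
        H0 returns (6, 3)
        H1 returns [(6, 3)]
      branch[1] choose=0:
        H0 returns (0, 3)
        H1 returns [(0, 3)]
      branch[2] choose=3:
        H0 returns (3, 3)
        H1 returns [(3, 3)]
  branch[2] choose=4:
    choose[6, 0, 3] @ H1
      branch[0] choose=6:
        H0 returns (6, 3)
        H1 returns [(6, 3)]
      branch[1] choose=0:
        H0 returns (0, 3)
        H1 returns [(0, 3)]
      branch[2] choose=3:
        H0 returns (3, 3)
        H1 returns [(3, 3)]
= [(8, 3), (2, 3), (5, 3), (6, 3), (0, 3), (3, 3), (6, 3), (0, 3), (3, 3)]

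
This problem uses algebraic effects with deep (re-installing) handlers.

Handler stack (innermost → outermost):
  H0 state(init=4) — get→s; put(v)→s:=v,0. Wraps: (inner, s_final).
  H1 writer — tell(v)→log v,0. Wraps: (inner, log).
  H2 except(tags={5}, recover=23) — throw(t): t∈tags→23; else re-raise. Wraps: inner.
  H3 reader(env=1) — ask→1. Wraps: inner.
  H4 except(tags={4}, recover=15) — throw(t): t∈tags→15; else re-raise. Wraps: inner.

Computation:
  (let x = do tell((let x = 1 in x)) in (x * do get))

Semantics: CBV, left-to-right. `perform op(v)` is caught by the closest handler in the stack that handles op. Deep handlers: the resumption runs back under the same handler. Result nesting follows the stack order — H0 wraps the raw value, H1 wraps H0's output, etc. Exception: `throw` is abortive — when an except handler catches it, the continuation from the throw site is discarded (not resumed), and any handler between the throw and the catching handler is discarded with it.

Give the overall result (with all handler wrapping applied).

Answer: ((0, 4), (1))

Evaluation trace:
tell(1) @ H1 ⇒ log+=1
get @ H0 ⇒ 4
H0 returns (0, 4)
H1 returns ((0, 4), (1))
H2 returns ((0, 4), (1))
H3 returns ((0, 4), (1))
H4 returns ((0, 4), (1))
= ((0, 4), (1))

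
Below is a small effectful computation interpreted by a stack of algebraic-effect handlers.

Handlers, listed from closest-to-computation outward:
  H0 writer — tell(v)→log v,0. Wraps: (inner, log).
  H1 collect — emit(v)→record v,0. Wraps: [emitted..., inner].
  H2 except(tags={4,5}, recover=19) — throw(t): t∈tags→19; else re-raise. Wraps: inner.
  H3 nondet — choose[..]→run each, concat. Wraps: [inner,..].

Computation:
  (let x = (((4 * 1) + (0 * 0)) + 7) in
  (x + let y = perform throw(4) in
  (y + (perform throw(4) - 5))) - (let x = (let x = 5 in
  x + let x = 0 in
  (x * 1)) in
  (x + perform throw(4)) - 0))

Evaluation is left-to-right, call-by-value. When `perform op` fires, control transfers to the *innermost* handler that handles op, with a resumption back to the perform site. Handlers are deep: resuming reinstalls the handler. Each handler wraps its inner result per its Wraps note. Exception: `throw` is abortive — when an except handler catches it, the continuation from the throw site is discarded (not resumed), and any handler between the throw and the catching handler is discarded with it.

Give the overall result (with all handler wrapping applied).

Answer: [19]

Step-by-step:
throw(4) @ H2 caught ⇒ 19
H3 returns [19]
= [19]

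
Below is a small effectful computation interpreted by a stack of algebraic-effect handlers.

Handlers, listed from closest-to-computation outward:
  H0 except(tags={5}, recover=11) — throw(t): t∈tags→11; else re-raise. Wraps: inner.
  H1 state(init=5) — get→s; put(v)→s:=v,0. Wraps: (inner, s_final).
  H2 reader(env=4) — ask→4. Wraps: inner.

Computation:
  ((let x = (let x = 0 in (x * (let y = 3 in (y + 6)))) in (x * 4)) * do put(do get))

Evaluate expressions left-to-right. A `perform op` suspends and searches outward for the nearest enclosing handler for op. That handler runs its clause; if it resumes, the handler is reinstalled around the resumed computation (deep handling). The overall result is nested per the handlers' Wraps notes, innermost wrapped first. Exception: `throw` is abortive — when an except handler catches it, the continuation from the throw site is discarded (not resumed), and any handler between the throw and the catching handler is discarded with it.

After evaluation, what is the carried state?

Answer: 5

Step-by-step:
get @ H1 ⇒ 5
put(5) @ H1 ⇒ s:=5
H0 returns 0
H1 returns (0, 5)
H2 returns (0, 5)
= (0, 5)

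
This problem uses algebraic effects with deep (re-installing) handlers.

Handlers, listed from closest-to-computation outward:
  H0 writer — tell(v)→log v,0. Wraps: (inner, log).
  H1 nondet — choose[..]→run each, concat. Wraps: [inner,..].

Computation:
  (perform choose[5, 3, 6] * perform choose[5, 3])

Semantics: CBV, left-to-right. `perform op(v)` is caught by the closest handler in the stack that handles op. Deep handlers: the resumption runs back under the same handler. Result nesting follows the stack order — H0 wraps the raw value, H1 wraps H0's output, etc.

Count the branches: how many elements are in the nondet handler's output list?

Answer: 6

Working:
choose[5, 3, 6] @ H1
  branch[0] choose=5:
    choose[5, 3] @ H1
      branch[0] choose=5:
        H0 returns (25, ())
        H1 returns [(25, ())]
      branch[1] choose=3:
        H0 returns (15, ())
        H1 returns [(15, ())]
  branch[1] choose=3:
    choose[5, 3] @ H1
      branch[0] choose=5:
        H0 returns (15, ())
        H1 returns [(15, ())]
      branch[1] choose=3:
        H0 returns (9, ())
        H1 returns [(9, ())]
  branch[2] choose=6:
    choose[5, 3] @ H1
      branch[0] choose=5:
        H0 returns (30, ())
        H1 returns [(30, ())]
      branch[1] choose=3:
        H0 returns (18, ())
        H1 returns [(18, ())]
= [(25, ()), (15, ()), (15, ()), (9, ()), (30, ()), (18, ())]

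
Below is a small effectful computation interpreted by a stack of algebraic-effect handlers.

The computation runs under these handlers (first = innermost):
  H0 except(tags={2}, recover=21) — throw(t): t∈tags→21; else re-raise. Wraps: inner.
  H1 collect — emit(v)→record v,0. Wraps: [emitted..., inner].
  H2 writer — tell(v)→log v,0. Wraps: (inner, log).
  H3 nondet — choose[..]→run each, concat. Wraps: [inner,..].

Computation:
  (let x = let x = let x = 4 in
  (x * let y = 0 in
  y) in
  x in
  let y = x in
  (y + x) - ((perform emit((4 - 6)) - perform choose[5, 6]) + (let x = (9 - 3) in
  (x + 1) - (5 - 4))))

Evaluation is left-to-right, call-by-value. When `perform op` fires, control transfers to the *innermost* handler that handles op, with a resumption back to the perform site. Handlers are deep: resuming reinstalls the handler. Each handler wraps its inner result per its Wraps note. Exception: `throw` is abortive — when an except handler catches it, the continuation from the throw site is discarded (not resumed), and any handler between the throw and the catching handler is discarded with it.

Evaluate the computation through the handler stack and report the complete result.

Answer: [([-2, -1], ()), ([-2, 0], ())]

Step-by-step:
emit(-2) @ H1 ⇒ out+=-2
choose[5, 6] @ H3
  branch[0] choose=5:
    H0 returns -1
    H1 returns [-2, -1]
    H2 returns ([-2, -1], ())
    H3 returns [([-2, -1], ())]
  branch[1] choose=6:
    H0 returns 0
    H1 returns [-2, 0]
    H2 returns ([-2, 0], ())
    H3 returns [([-2, 0], ())]
= [([-2, -1], ()), ([-2, 0], ())]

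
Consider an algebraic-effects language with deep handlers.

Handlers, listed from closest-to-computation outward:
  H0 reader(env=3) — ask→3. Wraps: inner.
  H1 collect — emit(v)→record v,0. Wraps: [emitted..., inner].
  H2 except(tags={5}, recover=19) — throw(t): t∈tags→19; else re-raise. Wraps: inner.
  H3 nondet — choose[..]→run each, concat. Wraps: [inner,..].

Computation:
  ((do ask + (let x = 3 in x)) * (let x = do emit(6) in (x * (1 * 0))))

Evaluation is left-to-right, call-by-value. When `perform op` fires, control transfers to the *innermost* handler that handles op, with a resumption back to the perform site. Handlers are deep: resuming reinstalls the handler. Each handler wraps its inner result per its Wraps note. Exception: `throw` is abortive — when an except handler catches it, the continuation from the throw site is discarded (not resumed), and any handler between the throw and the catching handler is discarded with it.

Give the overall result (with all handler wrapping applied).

Step-by-step:
ask @ H0 ⇒ 3
emit(6) @ H1 ⇒ out+=6
H0 returns 0
H1 returns [6, 0]
H2 returns [6, 0]
H3 returns [[6, 0]]
= [[6, 0]]

Answer: [[6, 0]]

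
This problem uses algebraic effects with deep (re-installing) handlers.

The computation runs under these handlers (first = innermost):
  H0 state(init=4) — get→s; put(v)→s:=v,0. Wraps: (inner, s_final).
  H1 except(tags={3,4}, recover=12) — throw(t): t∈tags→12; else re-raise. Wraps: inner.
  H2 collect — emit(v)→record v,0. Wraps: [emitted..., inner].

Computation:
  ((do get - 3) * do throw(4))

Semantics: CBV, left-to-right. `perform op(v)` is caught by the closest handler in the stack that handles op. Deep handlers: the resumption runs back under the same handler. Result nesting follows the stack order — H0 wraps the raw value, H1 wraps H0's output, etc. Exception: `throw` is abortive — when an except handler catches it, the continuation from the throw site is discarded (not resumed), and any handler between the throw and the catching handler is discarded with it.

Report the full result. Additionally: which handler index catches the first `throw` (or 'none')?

Answer: [12] ; first throw caught by: H1

Step-by-step:
get @ H0 ⇒ 4
throw(4) @ H1 caught ⇒ 12
H2 returns [12]
= [12]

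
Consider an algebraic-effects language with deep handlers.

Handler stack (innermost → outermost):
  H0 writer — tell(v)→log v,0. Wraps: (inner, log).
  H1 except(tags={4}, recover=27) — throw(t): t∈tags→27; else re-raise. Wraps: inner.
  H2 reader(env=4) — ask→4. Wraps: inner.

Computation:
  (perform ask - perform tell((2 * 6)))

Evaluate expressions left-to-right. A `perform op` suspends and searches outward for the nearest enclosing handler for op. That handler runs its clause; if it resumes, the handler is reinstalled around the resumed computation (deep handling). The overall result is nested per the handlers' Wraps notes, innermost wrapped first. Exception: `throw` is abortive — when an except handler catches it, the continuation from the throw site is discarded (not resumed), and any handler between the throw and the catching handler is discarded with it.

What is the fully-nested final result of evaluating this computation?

Working:
ask @ H2 ⇒ 4
tell(12) @ H0 ⇒ log+=12
H0 returns (4, (12))
H1 returns (4, (12))
H2 returns (4, (12))
= (4, (12))

Answer: (4, (12))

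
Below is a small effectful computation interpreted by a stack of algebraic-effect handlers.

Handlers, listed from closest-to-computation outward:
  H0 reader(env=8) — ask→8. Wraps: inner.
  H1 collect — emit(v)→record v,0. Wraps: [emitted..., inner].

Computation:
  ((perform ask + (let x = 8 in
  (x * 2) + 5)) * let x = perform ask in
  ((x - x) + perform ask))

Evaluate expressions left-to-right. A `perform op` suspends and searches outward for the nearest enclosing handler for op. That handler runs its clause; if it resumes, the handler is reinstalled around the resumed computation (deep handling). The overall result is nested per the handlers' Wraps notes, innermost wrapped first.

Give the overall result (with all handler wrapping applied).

Answer: [232]

Evaluation trace:
ask @ H0 ⇒ 8
ask @ H0 ⇒ 8
ask @ H0 ⇒ 8
H0 returns 232
H1 returns [232]
= [232]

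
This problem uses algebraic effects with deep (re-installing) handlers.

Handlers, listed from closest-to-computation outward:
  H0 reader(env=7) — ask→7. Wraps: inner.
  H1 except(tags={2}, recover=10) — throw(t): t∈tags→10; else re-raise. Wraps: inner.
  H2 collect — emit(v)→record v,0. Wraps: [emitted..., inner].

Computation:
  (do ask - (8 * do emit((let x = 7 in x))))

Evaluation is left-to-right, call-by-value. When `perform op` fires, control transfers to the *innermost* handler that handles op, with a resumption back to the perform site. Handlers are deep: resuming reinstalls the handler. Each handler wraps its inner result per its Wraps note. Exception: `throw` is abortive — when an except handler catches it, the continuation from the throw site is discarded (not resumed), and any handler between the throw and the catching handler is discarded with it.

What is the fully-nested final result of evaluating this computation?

Answer: [7, 7]

Step-by-step:
ask @ H0 ⇒ 7
emit(7) @ H2 ⇒ out+=7
H0 returns 7
H1 returns 7
H2 returns [7, 7]
= [7, 7]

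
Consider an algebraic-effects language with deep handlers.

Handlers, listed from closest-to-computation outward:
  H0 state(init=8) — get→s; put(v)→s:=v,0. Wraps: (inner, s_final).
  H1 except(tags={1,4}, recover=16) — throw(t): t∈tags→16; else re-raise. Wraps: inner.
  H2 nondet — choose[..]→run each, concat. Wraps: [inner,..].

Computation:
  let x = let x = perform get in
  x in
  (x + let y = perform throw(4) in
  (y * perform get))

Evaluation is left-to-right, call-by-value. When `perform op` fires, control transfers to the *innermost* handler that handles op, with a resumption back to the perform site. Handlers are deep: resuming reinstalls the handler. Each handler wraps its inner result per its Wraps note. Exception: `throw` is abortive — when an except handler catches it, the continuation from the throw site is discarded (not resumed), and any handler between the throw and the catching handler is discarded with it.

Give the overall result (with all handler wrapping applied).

Working:
get @ H0 ⇒ 8
throw(4) @ H1 caught ⇒ 16
H2 returns [16]
= [16]

Answer: [16]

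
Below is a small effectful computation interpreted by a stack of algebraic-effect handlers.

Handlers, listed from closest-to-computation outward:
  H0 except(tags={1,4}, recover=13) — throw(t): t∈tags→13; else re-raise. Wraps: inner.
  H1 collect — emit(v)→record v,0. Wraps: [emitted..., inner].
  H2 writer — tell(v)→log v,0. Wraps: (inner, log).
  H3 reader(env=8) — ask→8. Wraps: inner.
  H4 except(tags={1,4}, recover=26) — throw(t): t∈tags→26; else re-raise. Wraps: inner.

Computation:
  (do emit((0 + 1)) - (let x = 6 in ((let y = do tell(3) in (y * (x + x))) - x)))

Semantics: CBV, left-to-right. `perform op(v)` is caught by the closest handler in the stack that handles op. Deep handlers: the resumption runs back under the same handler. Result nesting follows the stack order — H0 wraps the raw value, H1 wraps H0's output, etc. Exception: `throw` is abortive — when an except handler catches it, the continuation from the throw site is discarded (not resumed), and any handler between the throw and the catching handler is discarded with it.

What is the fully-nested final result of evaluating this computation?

Evaluation trace:
emit(1) @ H1 ⇒ out+=1
tell(3) @ H2 ⇒ log+=3
H0 returns 6
H1 returns [1, 6]
H2 returns ([1, 6], (3))
H3 returns ([1, 6], (3))
H4 returns ([1, 6], (3))
= ([1, 6], (3))

Answer: ([1, 6], (3))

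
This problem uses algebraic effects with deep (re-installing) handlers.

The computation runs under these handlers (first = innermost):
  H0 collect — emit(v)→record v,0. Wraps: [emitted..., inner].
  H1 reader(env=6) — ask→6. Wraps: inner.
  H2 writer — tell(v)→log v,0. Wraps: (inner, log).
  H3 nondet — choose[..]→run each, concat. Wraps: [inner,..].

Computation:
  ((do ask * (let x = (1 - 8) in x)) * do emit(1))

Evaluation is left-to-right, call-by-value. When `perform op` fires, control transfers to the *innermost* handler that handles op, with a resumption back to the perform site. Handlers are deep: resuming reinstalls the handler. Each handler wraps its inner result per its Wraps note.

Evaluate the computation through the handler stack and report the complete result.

Step-by-step:
ask @ H1 ⇒ 6
emit(1) @ H0 ⇒ out+=1
H0 returns [1, 0]
H1 returns [1, 0]
H2 returns ([1, 0], ())
H3 returns [([1, 0], ())]
= [([1, 0], ())]

Answer: [([1, 0], ())]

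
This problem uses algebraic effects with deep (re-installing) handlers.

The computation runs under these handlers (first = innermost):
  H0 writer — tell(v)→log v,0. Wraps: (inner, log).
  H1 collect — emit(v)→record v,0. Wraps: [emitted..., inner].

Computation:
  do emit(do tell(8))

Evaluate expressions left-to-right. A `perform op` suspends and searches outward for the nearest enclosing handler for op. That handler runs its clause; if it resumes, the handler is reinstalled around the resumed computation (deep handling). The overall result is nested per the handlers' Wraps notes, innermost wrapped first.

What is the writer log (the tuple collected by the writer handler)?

Step-by-step:
tell(8) @ H0 ⇒ log+=8
emit(0) @ H1 ⇒ out+=0
H0 returns (0, (8))
H1 returns [0, (0, (8))]
= [0, (0, (8))]

Answer: (8)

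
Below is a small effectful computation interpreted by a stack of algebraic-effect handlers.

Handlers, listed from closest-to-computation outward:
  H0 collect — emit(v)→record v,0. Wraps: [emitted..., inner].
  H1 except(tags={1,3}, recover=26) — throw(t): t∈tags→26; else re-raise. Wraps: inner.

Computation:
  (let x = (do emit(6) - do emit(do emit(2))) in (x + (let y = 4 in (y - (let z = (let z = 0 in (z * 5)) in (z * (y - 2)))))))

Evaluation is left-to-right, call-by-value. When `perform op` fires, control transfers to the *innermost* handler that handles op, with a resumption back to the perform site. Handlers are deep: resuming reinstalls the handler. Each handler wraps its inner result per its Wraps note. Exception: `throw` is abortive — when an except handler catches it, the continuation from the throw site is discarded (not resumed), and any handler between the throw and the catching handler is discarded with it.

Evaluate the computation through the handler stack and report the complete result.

Answer: [6, 2, 0, 4]

Step-by-step:
emit(6) @ H0 ⇒ out+=6
emit(2) @ H0 ⇒ out+=2
emit(0) @ H0 ⇒ out+=0
H0 returns [6, 2, 0, 4]
H1 returns [6, 2, 0, 4]
= [6, 2, 0, 4]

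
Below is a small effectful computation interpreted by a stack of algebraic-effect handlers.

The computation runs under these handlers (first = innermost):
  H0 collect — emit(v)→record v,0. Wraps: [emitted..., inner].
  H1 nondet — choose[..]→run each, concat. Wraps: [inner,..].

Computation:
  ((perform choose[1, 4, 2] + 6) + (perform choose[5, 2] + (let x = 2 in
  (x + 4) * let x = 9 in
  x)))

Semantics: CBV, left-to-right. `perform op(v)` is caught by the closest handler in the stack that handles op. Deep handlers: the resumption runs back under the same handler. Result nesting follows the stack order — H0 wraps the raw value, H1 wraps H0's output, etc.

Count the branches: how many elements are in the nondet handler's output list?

Step-by-step:
choose[1, 4, 2] @ H1
  branch[0] choose=1:
    choose[5, 2] @ H1
      branch[0] choose=5:
        H0 returns [66]
        H1 returns [[66]]
      branch[1] choose=2:
        H0 returns [63]
        H1 returns [[63]]
  branch[1] choose=4:
    choose[5, 2] @ H1
      branch[0] choose=5:
        H0 returns [69]
        H1 returns [[69]]
      branch[1] choose=2:
        H0 returns [66]
        H1 returns [[66]]
  branch[2] choose=2:
    choose[5, 2] @ H1
      branch[0] choose=5:
        H0 returns [67]
        H1 returns [[67]]
      branch[1] choose=2:
        H0 returns [64]
        H1 returns [[64]]
= [[66], [63], [69], [66], [67], [64]]

Answer: 6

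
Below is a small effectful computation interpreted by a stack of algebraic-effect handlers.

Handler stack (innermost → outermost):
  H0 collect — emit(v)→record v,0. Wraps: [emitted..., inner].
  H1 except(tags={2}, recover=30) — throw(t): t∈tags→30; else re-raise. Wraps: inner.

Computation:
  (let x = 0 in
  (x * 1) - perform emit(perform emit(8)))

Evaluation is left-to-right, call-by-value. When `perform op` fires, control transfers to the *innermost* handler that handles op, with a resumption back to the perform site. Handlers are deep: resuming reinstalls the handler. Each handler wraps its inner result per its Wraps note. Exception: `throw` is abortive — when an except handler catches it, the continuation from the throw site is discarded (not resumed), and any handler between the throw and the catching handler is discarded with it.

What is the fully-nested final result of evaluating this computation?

Answer: [8, 0, 0]

Working:
emit(8) @ H0 ⇒ out+=8
emit(0) @ H0 ⇒ out+=0
H0 returns [8, 0, 0]
H1 returns [8, 0, 0]
= [8, 0, 0]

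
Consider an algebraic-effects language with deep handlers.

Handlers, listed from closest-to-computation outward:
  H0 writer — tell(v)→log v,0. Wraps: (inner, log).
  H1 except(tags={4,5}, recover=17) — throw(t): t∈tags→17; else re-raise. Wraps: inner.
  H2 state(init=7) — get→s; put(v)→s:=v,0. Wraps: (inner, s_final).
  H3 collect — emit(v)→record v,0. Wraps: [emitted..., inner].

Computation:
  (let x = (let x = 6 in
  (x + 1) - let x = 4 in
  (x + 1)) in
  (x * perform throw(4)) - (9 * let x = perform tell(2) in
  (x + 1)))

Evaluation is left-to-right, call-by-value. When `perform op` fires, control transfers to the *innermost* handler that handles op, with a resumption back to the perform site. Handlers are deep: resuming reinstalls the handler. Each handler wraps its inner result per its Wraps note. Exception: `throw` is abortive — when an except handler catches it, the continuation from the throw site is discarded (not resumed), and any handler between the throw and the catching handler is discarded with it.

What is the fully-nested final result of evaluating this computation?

Evaluation trace:
throw(4) @ H1 caught ⇒ 17
H2 returns (17, 7)
H3 returns [(17, 7)]
= [(17, 7)]

Answer: [(17, 7)]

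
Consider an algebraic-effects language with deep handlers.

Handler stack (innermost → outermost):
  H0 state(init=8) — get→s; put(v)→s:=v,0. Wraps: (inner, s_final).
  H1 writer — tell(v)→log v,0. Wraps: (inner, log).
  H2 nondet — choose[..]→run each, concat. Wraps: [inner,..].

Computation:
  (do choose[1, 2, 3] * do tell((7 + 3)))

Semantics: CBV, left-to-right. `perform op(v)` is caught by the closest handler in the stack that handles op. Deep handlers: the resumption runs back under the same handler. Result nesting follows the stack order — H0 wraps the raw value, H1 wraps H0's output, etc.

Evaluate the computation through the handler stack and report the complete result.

Step-by-step:
choose[1, 2, 3] @ H2
  branch[0] choose=1:
    tell(10) @ H1 ⇒ log+=10
    H0 returns (0, 8)
    H1 returns ((0, 8), (10))
    H2 returns [((0, 8), (10))]
  branch[1] choose=2:
    tell(10) @ H1 ⇒ log+=10
    H0 returns (0, 8)
    H1 returns ((0, 8), (10))
    H2 returns [((0, 8), (10))]
  branch[2] choose=3:
    tell(10) @ H1 ⇒ log+=10
    H0 returns (0, 8)
    H1 returns ((0, 8), (10))
    H2 returns [((0, 8), (10))]
= [((0, 8), (10)), ((0, 8), (10)), ((0, 8), (10))]

Answer: [((0, 8), (10)), ((0, 8), (10)), ((0, 8), (10))]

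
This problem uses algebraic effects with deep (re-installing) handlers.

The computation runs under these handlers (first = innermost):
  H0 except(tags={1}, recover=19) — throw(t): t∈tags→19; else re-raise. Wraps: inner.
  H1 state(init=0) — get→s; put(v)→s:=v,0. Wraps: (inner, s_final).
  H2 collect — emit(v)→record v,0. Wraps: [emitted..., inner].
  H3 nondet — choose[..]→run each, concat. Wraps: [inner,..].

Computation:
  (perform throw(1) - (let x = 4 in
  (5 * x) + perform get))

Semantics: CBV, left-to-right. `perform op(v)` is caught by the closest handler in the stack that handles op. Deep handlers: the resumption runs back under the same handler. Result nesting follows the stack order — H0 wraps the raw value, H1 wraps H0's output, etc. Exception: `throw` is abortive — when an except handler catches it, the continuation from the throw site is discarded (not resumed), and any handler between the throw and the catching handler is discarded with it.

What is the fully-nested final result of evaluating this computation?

Step-by-step:
throw(1) @ H0 caught ⇒ 19
H1 returns (19, 0)
H2 returns [(19, 0)]
H3 returns [[(19, 0)]]
= [[(19, 0)]]

Answer: [[(19, 0)]]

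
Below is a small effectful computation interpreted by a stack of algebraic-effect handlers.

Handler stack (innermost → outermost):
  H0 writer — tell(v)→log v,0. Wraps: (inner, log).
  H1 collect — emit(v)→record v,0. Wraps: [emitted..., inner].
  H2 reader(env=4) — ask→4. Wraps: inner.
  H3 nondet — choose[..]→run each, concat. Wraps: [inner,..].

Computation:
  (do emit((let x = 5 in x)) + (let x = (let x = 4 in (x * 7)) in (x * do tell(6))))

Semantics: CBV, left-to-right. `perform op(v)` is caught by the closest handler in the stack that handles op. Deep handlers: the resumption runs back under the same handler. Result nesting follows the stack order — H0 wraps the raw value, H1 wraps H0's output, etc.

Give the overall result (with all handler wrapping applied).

Answer: [[5, (0, (6))]]

Step-by-step:
emit(5) @ H1 ⇒ out+=5
tell(6) @ H0 ⇒ log+=6
H0 returns (0, (6))
H1 returns [5, (0, (6))]
H2 returns [5, (0, (6))]
H3 returns [[5, (0, (6))]]
= [[5, (0, (6))]]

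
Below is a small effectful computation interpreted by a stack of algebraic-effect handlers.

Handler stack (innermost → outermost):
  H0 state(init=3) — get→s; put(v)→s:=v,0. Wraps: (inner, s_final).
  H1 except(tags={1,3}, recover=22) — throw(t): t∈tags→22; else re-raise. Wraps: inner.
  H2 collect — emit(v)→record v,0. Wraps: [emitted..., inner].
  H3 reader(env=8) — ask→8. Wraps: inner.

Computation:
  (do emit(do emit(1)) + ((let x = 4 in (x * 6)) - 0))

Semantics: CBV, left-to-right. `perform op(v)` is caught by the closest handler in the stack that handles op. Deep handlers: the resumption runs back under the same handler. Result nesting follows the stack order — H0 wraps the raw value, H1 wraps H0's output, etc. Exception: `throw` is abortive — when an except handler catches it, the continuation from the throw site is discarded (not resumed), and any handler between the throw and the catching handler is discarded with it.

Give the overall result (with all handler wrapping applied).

Working:
emit(1) @ H2 ⇒ out+=1
emit(0) @ H2 ⇒ out+=0
H0 returns (24, 3)
H1 returns (24, 3)
H2 returns [1, 0, (24, 3)]
H3 returns [1, 0, (24, 3)]
= [1, 0, (24, 3)]

Answer: [1, 0, (24, 3)]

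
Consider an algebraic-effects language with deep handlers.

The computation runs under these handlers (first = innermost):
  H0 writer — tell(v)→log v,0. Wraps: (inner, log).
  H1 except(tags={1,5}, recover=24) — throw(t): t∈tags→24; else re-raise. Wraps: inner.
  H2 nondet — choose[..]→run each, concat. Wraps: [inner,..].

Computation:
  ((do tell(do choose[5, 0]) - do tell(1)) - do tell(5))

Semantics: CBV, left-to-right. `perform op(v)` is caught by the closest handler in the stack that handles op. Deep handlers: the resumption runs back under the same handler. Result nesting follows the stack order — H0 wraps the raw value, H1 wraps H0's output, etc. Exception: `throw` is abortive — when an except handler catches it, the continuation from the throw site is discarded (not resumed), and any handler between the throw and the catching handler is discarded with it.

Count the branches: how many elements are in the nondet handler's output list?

Working:
choose[5, 0] @ H2
  branch[0] choose=5:
    tell(5) @ H0 ⇒ log+=5
    tell(1) @ H0 ⇒ log+=1
    tell(5) @ H0 ⇒ log+=5
    H0 returns (0, (5, 1, 5))
    H1 returns (0, (5, 1, 5))
    H2 returns [(0, (5, 1, 5))]
  branch[1] choose=0:
    tell(0) @ H0 ⇒ log+=0
    tell(1) @ H0 ⇒ log+=1
    tell(5) @ H0 ⇒ log+=5
    H0 returns (0, (0, 1, 5))
    H1 returns (0, (0, 1, 5))
    H2 returns [(0, (0, 1, 5))]
= [(0, (5, 1, 5)), (0, (0, 1, 5))]

Answer: 2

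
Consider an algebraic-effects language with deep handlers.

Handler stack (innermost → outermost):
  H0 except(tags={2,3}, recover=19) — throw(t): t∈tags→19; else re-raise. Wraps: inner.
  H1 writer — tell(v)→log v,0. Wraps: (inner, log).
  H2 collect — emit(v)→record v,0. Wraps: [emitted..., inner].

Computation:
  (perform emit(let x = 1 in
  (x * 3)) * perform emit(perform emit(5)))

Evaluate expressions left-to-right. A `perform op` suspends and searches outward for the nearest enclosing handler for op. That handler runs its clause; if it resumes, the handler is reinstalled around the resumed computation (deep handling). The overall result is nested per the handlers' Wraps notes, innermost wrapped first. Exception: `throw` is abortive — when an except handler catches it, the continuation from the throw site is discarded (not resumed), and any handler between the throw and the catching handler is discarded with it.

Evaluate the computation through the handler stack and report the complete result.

Evaluation trace:
emit(3) @ H2 ⇒ out+=3
emit(5) @ H2 ⇒ out+=5
emit(0) @ H2 ⇒ out+=0
H0 returns 0
H1 returns (0, ())
H2 returns [3, 5, 0, (0, ())]
= [3, 5, 0, (0, ())]

Answer: [3, 5, 0, (0, ())]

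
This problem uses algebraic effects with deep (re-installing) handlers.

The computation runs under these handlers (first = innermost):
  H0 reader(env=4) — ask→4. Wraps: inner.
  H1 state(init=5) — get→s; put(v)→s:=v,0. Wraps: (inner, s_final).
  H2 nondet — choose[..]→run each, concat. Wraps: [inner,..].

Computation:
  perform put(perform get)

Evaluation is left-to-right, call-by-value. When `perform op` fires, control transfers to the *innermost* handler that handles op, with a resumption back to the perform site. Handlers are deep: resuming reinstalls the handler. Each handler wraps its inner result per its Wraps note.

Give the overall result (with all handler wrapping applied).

Answer: [(0, 5)]

Step-by-step:
get @ H1 ⇒ 5
put(5) @ H1 ⇒ s:=5
H0 returns 0
H1 returns (0, 5)
H2 returns [(0, 5)]
= [(0, 5)]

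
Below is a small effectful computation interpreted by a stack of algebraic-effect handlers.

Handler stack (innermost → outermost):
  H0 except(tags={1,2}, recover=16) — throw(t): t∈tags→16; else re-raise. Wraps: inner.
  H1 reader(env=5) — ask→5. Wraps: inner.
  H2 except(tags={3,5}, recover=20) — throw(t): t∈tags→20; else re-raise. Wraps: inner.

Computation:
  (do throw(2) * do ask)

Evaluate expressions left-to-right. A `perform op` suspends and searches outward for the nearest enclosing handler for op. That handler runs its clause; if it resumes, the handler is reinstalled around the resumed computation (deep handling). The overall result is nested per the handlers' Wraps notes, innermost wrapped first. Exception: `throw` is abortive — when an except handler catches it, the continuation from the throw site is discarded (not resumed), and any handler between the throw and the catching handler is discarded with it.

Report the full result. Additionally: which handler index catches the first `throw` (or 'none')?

Answer: 16 ; first throw caught by: H0

Step-by-step:
throw(2) @ H0 caught ⇒ 16
H1 returns 16
H2 returns 16
= 16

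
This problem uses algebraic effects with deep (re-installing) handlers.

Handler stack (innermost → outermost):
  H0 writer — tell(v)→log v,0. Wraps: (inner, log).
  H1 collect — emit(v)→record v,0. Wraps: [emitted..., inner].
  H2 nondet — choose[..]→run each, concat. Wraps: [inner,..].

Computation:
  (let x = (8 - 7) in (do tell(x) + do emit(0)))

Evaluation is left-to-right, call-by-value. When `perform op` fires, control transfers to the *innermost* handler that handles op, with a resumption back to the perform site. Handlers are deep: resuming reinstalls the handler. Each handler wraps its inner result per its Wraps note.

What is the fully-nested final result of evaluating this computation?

Working:
tell(1) @ H0 ⇒ log+=1
emit(0) @ H1 ⇒ out+=0
H0 returns (0, (1))
H1 returns [0, (0, (1))]
H2 returns [[0, (0, (1))]]
= [[0, (0, (1))]]

Answer: [[0, (0, (1))]]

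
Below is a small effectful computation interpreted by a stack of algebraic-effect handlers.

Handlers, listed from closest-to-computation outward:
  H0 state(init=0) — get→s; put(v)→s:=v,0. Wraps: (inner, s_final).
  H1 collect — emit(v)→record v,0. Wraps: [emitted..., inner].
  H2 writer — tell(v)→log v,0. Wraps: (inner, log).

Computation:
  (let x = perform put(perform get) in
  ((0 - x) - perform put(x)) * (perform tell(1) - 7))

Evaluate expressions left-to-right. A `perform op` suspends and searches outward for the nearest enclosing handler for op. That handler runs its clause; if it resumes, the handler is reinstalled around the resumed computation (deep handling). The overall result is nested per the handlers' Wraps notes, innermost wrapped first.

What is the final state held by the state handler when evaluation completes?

Working:
get @ H0 ⇒ 0
put(0) @ H0 ⇒ s:=0
put(0) @ H0 ⇒ s:=0
tell(1) @ H2 ⇒ log+=1
H0 returns (0, 0)
H1 returns [(0, 0)]
H2 returns ([(0, 0)], (1))
= ([(0, 0)], (1))

Answer: 0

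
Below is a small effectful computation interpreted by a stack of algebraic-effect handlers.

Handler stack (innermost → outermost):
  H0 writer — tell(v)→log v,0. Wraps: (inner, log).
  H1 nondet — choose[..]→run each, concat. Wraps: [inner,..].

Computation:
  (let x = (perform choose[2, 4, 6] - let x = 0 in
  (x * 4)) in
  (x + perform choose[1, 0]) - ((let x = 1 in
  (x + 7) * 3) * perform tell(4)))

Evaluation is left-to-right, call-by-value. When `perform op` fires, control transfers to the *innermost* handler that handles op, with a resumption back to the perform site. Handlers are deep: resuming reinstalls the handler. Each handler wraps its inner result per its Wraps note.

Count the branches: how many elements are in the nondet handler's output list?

Answer: 6

Step-by-step:
choose[2, 4, 6] @ H1
  branch[0] choose=2:
    choose[1, 0] @ H1
      branch[0] choose=1:
        tell(4) @ H0 ⇒ log+=4
        H0 returns (3, (4))
        H1 returns [(3, (4))]
      branch[1] choose=0:
        tell(4) @ H0 ⇒ log+=4
        H0 returns (2, (4))
        H1 returns [(2, (4))]
  branch[1] choose=4:
    choose[1, 0] @ H1
      branch[0] choose=1:
        tell(4) @ H0 ⇒ log+=4
        H0 returns (5, (4))
        H1 returns [(5, (4))]
      branch[1] choose=0:
        tell(4) @ H0 ⇒ log+=4
        H0 returns (4, (4))
        H1 returns [(4, (4))]
  branch[2] choose=6:
    choose[1, 0] @ H1
      branch[0] choose=1:
        tell(4) @ H0 ⇒ log+=4
        H0 returns (7, (4))
        H1 returns [(7, (4))]
      branch[1] choose=0:
        tell(4) @ H0 ⇒ log+=4
        H0 returns (6, (4))
        H1 returns [(6, (4))]
= [(3, (4)), (2, (4)), (5, (4)), (4, (4)), (7, (4)), (6, (4))]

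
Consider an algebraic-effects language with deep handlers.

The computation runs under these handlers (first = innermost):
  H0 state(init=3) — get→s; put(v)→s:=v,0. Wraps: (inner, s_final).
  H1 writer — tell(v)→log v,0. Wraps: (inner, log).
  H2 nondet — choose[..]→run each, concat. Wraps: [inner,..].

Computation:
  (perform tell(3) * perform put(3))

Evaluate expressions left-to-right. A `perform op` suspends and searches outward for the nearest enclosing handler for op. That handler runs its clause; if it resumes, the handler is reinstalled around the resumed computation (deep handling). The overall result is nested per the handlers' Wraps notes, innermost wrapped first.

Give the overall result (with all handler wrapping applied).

Answer: [((0, 3), (3))]

Step-by-step:
tell(3) @ H1 ⇒ log+=3
put(3) @ H0 ⇒ s:=3
H0 returns (0, 3)
H1 returns ((0, 3), (3))
H2 returns [((0, 3), (3))]
= [((0, 3), (3))]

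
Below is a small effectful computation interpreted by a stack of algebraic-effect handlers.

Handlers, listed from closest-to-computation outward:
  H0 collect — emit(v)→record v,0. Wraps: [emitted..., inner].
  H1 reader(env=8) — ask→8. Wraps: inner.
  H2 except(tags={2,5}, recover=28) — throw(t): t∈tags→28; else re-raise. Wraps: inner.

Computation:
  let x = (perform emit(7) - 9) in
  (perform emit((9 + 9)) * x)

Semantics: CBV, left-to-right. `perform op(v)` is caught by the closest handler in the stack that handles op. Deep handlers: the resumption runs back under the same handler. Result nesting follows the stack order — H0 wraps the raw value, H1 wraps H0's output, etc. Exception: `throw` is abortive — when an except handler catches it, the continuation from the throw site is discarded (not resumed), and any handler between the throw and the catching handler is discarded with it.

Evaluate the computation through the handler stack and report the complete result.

Answer: [7, 18, 0]

Working:
emit(7) @ H0 ⇒ out+=7
emit(18) @ H0 ⇒ out+=18
H0 returns [7, 18, 0]
H1 returns [7, 18, 0]
H2 returns [7, 18, 0]
= [7, 18, 0]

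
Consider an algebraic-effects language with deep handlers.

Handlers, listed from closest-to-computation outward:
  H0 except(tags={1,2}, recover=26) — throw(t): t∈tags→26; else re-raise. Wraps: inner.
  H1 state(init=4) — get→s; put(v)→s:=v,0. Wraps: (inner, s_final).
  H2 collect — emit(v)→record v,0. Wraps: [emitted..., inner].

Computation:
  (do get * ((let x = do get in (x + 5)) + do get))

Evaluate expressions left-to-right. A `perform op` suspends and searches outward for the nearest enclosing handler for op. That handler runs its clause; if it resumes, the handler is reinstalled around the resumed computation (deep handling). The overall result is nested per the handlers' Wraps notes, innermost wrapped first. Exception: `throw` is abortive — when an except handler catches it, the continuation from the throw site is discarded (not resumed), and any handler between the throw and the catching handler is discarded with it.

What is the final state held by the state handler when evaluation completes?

Step-by-step:
get @ H1 ⇒ 4
get @ H1 ⇒ 4
get @ H1 ⇒ 4
H0 returns 52
H1 returns (52, 4)
H2 returns [(52, 4)]
= [(52, 4)]

Answer: 4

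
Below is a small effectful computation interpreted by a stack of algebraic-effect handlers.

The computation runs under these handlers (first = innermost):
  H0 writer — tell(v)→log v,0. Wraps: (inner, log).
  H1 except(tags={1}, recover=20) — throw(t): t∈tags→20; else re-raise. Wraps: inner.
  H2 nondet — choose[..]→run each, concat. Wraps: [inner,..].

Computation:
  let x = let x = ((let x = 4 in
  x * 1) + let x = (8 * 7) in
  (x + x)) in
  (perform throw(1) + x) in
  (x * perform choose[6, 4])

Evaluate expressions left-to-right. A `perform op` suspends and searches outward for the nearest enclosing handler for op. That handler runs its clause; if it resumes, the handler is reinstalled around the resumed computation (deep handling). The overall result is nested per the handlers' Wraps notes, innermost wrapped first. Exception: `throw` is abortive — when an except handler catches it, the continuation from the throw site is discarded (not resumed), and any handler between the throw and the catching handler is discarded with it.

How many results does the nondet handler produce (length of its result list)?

Answer: 1

Step-by-step:
throw(1) @ H1 caught ⇒ 20
H2 returns [20]
= [20]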